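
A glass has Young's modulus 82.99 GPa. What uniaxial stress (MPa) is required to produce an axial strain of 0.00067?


Rearrange E = sigma / epsilon:
  sigma = E * epsilon
  E (MPa) = 82.99 * 1000 = 82990
  sigma = 82990 * 0.00067 = 55.6 MPa

55.6 MPa


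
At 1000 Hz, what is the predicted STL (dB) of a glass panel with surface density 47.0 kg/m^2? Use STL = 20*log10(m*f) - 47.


Mass law: STL = 20 * log10(m * f) - 47
  m * f = 47.0 * 1000 = 47000
  log10(47000) = 4.6721
  STL = 20 * 4.6721 - 47 = 93.442 - 47 = 46.4 dB

46.4 dB


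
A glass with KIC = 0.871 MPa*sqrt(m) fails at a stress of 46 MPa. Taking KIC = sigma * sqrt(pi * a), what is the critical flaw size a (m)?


Rearrange KIC = sigma * sqrt(pi * a):
  sqrt(pi * a) = KIC / sigma
  sqrt(pi * a) = 0.871 / 46 = 0.018935
  a = (KIC / sigma)^2 / pi
  a = 0.018935^2 / pi = 0.0001141 m

0.0001141 m


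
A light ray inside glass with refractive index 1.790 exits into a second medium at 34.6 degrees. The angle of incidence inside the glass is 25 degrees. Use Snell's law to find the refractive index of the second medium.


Apply Snell's law: n1 * sin(theta1) = n2 * sin(theta2)
  n2 = n1 * sin(theta1) / sin(theta2)
  sin(25) = 0.422618
  sin(34.6) = 0.567844
  n2 = 1.790 * 0.422618 / 0.567844 = 1.3322

1.3322


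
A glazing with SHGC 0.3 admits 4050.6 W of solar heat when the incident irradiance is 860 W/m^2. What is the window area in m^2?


Rearrange Q = Area * SHGC * Irradiance:
  Area = Q / (SHGC * Irradiance)
  Area = 4050.6 / (0.3 * 860) = 15.7 m^2

15.7 m^2


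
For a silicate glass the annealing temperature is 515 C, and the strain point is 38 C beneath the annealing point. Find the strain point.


Strain point = annealing point - difference:
  T_strain = 515 - 38 = 477 C

477 C


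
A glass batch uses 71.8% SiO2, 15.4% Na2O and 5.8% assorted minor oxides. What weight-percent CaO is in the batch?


Pieces sum to 100%:
  CaO = 100 - (SiO2 + Na2O + others)
  CaO = 100 - (71.8 + 15.4 + 5.8) = 7.0%

7.0%


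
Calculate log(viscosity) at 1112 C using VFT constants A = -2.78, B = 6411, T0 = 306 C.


VFT equation: log(eta) = A + B / (T - T0)
  T - T0 = 1112 - 306 = 806
  B / (T - T0) = 6411 / 806 = 7.954
  log(eta) = -2.78 + 7.954 = 5.174

5.174


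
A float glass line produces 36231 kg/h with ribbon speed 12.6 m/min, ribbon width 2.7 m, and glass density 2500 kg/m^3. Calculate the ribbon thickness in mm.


Ribbon cross-section from mass balance:
  Volume rate = throughput / density = 36231 / 2500 = 14.4924 m^3/h
  thickness = volume rate / (speed * 60 * width), i.e.
  thickness = throughput / (60 * speed * width * density) * 1000
  thickness = 36231 / (60 * 12.6 * 2.7 * 2500) * 1000 = 7.1 mm

7.1 mm


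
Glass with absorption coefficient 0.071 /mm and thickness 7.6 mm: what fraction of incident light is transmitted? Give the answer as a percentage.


Beer-Lambert law: T = exp(-alpha * thickness)
  exponent = -0.071 * 7.6 = -0.5396
  T = exp(-0.5396) = 0.583
  Percentage = 0.583 * 100 = 58.3%

58.3%


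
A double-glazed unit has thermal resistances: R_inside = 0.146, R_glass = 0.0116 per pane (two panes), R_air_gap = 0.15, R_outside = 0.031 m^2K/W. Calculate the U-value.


Total thermal resistance (series):
  R_total = R_in + R_glass + R_air + R_glass + R_out
  R_total = 0.146 + 0.0116 + 0.15 + 0.0116 + 0.031 = 0.3502 m^2K/W
U-value = 1 / R_total = 1 / 0.3502 = 2.856 W/m^2K

2.856 W/m^2K


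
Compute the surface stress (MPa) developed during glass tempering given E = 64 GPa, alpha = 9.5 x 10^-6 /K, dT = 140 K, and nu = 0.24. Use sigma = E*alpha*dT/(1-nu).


Tempering stress: sigma = E * alpha * dT / (1 - nu)
  E (MPa) = 64 * 1000 = 64000
  Numerator = 64000 * (9.5 x 10^-6) * 140 = 85.12
  Denominator = 1 - 0.24 = 0.76
  sigma = 85.12 / 0.76 = 112.0 MPa

112.0 MPa


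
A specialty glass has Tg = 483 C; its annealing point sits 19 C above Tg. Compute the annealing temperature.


The annealing temperature is Tg plus the offset:
  T_anneal = 483 + 19 = 502 C

502 C


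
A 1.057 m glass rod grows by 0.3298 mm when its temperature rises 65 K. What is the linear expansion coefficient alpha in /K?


Rearrange dL = alpha * L0 * dT for alpha:
  alpha = dL / (L0 * dT)
  alpha = (0.3298 / 1000) / (1.057 * 65) = 0.0000048 /K = 4.8 x 10^-6 /K

4.8 x 10^-6 /K


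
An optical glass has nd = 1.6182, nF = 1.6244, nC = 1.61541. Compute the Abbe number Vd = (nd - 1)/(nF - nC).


Abbe number formula: Vd = (nd - 1) / (nF - nC)
  nd - 1 = 1.6182 - 1 = 0.6182
  nF - nC = 1.6244 - 1.61541 = 0.00899
  Vd = 0.6182 / 0.00899 = 68.77

68.77


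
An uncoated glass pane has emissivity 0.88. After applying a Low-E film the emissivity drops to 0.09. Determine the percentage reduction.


Percentage reduction = (1 - coated/uncoated) * 100
  Ratio = 0.09 / 0.88 = 0.1023
  Reduction = (1 - 0.1023) * 100 = 89.8%

89.8%


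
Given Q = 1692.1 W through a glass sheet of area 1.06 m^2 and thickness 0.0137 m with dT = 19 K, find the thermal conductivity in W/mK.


Fourier's law rearranged: k = Q * t / (A * dT)
  Numerator = 1692.1 * 0.0137 = 23.18177
  Denominator = 1.06 * 19 = 20.14
  k = 23.18177 / 20.14 = 1.151 W/mK

1.151 W/mK


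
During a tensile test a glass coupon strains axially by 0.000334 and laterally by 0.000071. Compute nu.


Poisson's ratio: nu = lateral strain / axial strain
  nu = 0.000071 / 0.000334 = 0.2126

0.2126


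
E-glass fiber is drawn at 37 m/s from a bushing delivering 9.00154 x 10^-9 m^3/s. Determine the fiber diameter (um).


Cross-sectional area from continuity:
  A = Q / v = 9.00154 x 10^-9 / 37 = 2.432849 x 10^-10 m^2
Diameter from circular cross-section:
  d = sqrt(4A / pi) * 10^6 (m -> um)
  d = sqrt(4 * 2.432849 x 10^-10 / pi) * 10^6 = 17.6 um

17.6 um


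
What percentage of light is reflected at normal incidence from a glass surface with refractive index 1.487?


Fresnel reflectance at normal incidence:
  R = ((n - 1)/(n + 1))^2
  (n - 1)/(n + 1) = (1.487 - 1)/(1.487 + 1) = 0.195818
  R = 0.195818^2 = 0.0383447
  R(%) = 0.0383447 * 100 = 3.834%

3.834%


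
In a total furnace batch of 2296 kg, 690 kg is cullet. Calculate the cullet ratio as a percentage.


Cullet ratio = (cullet mass / total batch mass) * 100
  Ratio = 690 / 2296 * 100 = 30.05%

30.05%


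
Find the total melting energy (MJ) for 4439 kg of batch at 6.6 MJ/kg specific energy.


Total energy = mass * specific energy
  E = 4439 * 6.6 = 29297.4 MJ

29297.4 MJ


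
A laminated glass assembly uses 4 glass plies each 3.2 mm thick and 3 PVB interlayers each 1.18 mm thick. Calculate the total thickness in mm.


Total thickness = glass contribution + PVB contribution
  Glass: 4 * 3.2 = 12.8 mm
  PVB: 3 * 1.18 = 3.54 mm
  Total = 12.8 + 3.54 = 16.34 mm

16.34 mm


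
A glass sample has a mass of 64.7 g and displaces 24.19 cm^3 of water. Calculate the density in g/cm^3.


Use the definition of density:
  rho = mass / volume
  rho = 64.7 / 24.19 = 2.675 g/cm^3

2.675 g/cm^3


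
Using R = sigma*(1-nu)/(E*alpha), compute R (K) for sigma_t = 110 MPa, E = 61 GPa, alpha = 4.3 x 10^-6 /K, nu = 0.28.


Thermal shock resistance: R = sigma * (1 - nu) / (E * alpha)
  Numerator = 110 * (1 - 0.28) = 79.2
  Denominator = 61 * 1000 * (4.3 x 10^-6) = 0.2623
  R = 79.2 / 0.2623 = 301.9 K

301.9 K


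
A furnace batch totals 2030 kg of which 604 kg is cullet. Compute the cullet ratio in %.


Cullet ratio = (cullet mass / total batch mass) * 100
  Ratio = 604 / 2030 * 100 = 29.75%

29.75%


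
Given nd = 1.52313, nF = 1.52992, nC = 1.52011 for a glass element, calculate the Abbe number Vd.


Abbe number formula: Vd = (nd - 1) / (nF - nC)
  nd - 1 = 1.52313 - 1 = 0.52313
  nF - nC = 1.52992 - 1.52011 = 0.00981
  Vd = 0.52313 / 0.00981 = 53.33

53.33


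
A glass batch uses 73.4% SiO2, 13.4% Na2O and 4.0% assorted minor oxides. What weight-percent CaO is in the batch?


Pieces sum to 100%:
  CaO = 100 - (SiO2 + Na2O + others)
  CaO = 100 - (73.4 + 13.4 + 4.0) = 9.2%

9.2%


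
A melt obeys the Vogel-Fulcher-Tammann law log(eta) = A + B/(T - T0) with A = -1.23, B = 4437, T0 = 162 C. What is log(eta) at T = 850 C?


VFT equation: log(eta) = A + B / (T - T0)
  T - T0 = 850 - 162 = 688
  B / (T - T0) = 4437 / 688 = 6.449
  log(eta) = -1.23 + 6.449 = 5.219

5.219


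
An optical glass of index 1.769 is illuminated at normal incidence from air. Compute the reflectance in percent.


Fresnel reflectance at normal incidence:
  R = ((n - 1)/(n + 1))^2
  (n - 1)/(n + 1) = (1.769 - 1)/(1.769 + 1) = 0.277718
  R = 0.277718^2 = 0.0771273
  R(%) = 0.0771273 * 100 = 7.713%

7.713%


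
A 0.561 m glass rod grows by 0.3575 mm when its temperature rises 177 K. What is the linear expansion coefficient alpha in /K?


Rearrange dL = alpha * L0 * dT for alpha:
  alpha = dL / (L0 * dT)
  alpha = (0.3575 / 1000) / (0.561 * 177) = 0.0000036 /K = 3.6 x 10^-6 /K

3.6 x 10^-6 /K


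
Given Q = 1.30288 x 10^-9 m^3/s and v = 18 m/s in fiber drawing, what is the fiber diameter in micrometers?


Cross-sectional area from continuity:
  A = Q / v = 1.30288 x 10^-9 / 18 = 7.238222 x 10^-11 m^2
Diameter from circular cross-section:
  d = sqrt(4A / pi) * 10^6 (m -> um)
  d = sqrt(4 * 7.238222 x 10^-11 / pi) * 10^6 = 9.6 um

9.6 um


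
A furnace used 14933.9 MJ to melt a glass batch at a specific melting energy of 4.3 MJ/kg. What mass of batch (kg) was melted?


Rearrange E = m * s for m:
  m = E / s
  m = 14933.9 / 4.3 = 3473.0 kg

3473.0 kg


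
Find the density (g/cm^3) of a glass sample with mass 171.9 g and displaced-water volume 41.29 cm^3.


Use the definition of density:
  rho = mass / volume
  rho = 171.9 / 41.29 = 4.163 g/cm^3

4.163 g/cm^3


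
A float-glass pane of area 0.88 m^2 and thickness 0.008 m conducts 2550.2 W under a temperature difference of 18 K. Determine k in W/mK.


Fourier's law rearranged: k = Q * t / (A * dT)
  Numerator = 2550.2 * 0.008 = 20.4016
  Denominator = 0.88 * 18 = 15.84
  k = 20.4016 / 15.84 = 1.288 W/mK

1.288 W/mK


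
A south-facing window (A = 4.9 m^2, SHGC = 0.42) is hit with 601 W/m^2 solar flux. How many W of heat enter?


Solar heat gain: Q = Area * SHGC * Irradiance
  Q = 4.9 * 0.42 * 601 = 1236.9 W

1236.9 W


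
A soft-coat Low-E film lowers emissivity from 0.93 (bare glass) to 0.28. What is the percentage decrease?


Percentage reduction = (1 - coated/uncoated) * 100
  Ratio = 0.28 / 0.93 = 0.3011
  Reduction = (1 - 0.3011) * 100 = 69.9%

69.9%


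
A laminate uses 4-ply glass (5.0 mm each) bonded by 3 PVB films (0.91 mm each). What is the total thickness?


Total thickness = glass contribution + PVB contribution
  Glass: 4 * 5.0 = 20.0 mm
  PVB: 3 * 0.91 = 2.73 mm
  Total = 20.0 + 2.73 = 22.73 mm

22.73 mm


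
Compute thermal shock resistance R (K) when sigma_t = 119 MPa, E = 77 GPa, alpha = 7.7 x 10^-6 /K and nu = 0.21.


Thermal shock resistance: R = sigma * (1 - nu) / (E * alpha)
  Numerator = 119 * (1 - 0.21) = 94.01
  Denominator = 77 * 1000 * (7.7 x 10^-6) = 0.5929
  R = 94.01 / 0.5929 = 158.6 K

158.6 K


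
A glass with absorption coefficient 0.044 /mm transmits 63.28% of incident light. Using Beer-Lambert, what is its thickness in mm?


Rearrange T = exp(-alpha * thickness):
  thickness = -ln(T) / alpha
  T = 63.28/100 = 0.6328
  ln(T) = -0.4576
  -ln(T) = 0.4576
  thickness = 0.4576 / 0.044 = 10.4 mm

10.4 mm


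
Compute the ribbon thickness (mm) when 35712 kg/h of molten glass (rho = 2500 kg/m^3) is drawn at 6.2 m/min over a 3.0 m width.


Ribbon cross-section from mass balance:
  Volume rate = throughput / density = 35712 / 2500 = 14.2848 m^3/h
  thickness = volume rate / (speed * 60 * width), i.e.
  thickness = throughput / (60 * speed * width * density) * 1000
  thickness = 35712 / (60 * 6.2 * 3.0 * 2500) * 1000 = 12.8 mm

12.8 mm


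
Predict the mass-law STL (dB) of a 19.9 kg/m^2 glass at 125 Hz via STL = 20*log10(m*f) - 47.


Mass law: STL = 20 * log10(m * f) - 47
  m * f = 19.9 * 125 = 2487.5
  log10(2487.5) = 3.39576
  STL = 20 * 3.39576 - 47 = 67.9152 - 47 = 20.9 dB

20.9 dB


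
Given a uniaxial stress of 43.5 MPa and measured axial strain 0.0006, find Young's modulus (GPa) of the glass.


Young's modulus: E = stress / strain
  E = 43.5 MPa / 0.0006 = 72500 MPa
Convert to GPa: 72500 / 1000 = 72.5 GPa

72.5 GPa


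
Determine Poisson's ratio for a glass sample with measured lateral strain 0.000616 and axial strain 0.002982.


Poisson's ratio: nu = lateral strain / axial strain
  nu = 0.000616 / 0.002982 = 0.2066

0.2066


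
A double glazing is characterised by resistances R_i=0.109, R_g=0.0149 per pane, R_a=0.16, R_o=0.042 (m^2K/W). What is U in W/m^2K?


Total thermal resistance (series):
  R_total = R_in + R_glass + R_air + R_glass + R_out
  R_total = 0.109 + 0.0149 + 0.16 + 0.0149 + 0.042 = 0.3408 m^2K/W
U-value = 1 / R_total = 1 / 0.3408 = 2.934 W/m^2K

2.934 W/m^2K


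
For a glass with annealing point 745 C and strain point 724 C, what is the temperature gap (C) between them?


Gap = T_anneal - T_strain:
  gap = 745 - 724 = 21 C

21 C


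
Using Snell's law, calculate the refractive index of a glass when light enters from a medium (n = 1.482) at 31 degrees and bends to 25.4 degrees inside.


Apply Snell's law: n1 * sin(theta1) = n2 * sin(theta2)
  n2 = n1 * sin(theta1) / sin(theta2)
  sin(31) = 0.515038
  sin(25.4) = 0.428935
  n2 = 1.482 * 0.515038 / 0.428935 = 1.7795

1.7795


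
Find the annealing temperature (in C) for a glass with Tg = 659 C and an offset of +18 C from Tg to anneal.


The annealing temperature is Tg plus the offset:
  T_anneal = 659 + 18 = 677 C

677 C


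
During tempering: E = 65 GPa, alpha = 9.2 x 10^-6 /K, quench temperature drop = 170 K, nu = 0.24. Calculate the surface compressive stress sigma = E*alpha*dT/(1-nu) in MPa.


Tempering stress: sigma = E * alpha * dT / (1 - nu)
  E (MPa) = 65 * 1000 = 65000
  Numerator = 65000 * (9.2 x 10^-6) * 170 = 101.66
  Denominator = 1 - 0.24 = 0.76
  sigma = 101.66 / 0.76 = 133.8 MPa

133.8 MPa


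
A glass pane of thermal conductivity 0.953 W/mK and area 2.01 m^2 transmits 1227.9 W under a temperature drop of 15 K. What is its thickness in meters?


Fourier's law: t = k * A * dT / Q
  t = 0.953 * 2.01 * 15 / 1227.9
  t = 28.73295 / 1227.9 = 0.0234 m

0.0234 m


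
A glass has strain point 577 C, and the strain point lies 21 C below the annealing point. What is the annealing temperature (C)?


T_anneal = T_strain + gap:
  T_anneal = 577 + 21 = 598 C

598 C


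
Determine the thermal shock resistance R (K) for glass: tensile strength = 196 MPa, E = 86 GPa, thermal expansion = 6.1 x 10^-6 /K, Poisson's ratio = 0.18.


Thermal shock resistance: R = sigma * (1 - nu) / (E * alpha)
  Numerator = 196 * (1 - 0.18) = 160.72
  Denominator = 86 * 1000 * (6.1 x 10^-6) = 0.5246
  R = 160.72 / 0.5246 = 306.4 K

306.4 K


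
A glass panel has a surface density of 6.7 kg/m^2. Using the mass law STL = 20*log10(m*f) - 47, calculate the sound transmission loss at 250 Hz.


Mass law: STL = 20 * log10(m * f) - 47
  m * f = 6.7 * 250 = 1675
  log10(1675) = 3.22401
  STL = 20 * 3.22401 - 47 = 64.4802 - 47 = 17.5 dB

17.5 dB


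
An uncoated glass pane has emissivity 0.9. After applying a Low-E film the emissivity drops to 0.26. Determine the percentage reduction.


Percentage reduction = (1 - coated/uncoated) * 100
  Ratio = 0.26 / 0.9 = 0.2889
  Reduction = (1 - 0.2889) * 100 = 71.1%

71.1%


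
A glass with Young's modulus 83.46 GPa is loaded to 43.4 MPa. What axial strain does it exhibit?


Rearrange E = sigma / epsilon:
  epsilon = sigma / E
  E (MPa) = 83.46 * 1000 = 83460
  epsilon = 43.4 / 83460 = 0.00052

0.00052


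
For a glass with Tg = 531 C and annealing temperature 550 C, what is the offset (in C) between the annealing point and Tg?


Offset = T_anneal - Tg:
  offset = 550 - 531 = 19 C

19 C


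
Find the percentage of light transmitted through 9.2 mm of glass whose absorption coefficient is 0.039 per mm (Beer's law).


Beer-Lambert law: T = exp(-alpha * thickness)
  exponent = -0.039 * 9.2 = -0.3588
  T = exp(-0.3588) = 0.6985
  Percentage = 0.6985 * 100 = 69.85%

69.85%


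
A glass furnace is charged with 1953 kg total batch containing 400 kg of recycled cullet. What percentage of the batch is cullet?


Cullet ratio = (cullet mass / total batch mass) * 100
  Ratio = 400 / 1953 * 100 = 20.48%

20.48%


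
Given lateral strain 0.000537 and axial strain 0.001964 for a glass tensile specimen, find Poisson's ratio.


Poisson's ratio: nu = lateral strain / axial strain
  nu = 0.000537 / 0.001964 = 0.2734

0.2734


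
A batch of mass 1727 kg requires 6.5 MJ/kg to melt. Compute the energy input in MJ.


Total energy = mass * specific energy
  E = 1727 * 6.5 = 11225.5 MJ

11225.5 MJ


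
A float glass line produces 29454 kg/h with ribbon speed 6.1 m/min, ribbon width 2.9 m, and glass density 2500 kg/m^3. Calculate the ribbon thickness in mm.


Ribbon cross-section from mass balance:
  Volume rate = throughput / density = 29454 / 2500 = 11.7816 m^3/h
  thickness = volume rate / (speed * 60 * width), i.e.
  thickness = throughput / (60 * speed * width * density) * 1000
  thickness = 29454 / (60 * 6.1 * 2.9 * 2500) * 1000 = 11.1 mm

11.1 mm


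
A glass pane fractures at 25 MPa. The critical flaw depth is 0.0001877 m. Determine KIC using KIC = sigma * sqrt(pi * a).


Fracture toughness: KIC = sigma * sqrt(pi * a)
  pi * a = pi * 0.0001877 = 0.000589677
  sqrt(pi * a) = 0.024283
  KIC = 25 * 0.024283 = 0.607 MPa*sqrt(m)

0.607 MPa*sqrt(m)


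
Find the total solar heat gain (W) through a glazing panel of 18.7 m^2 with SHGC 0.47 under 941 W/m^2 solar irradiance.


Solar heat gain: Q = Area * SHGC * Irradiance
  Q = 18.7 * 0.47 * 941 = 8270.4 W

8270.4 W


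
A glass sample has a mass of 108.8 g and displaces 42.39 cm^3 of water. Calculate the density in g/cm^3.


Use the definition of density:
  rho = mass / volume
  rho = 108.8 / 42.39 = 2.567 g/cm^3

2.567 g/cm^3


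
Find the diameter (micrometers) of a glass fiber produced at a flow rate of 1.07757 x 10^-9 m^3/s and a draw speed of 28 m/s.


Cross-sectional area from continuity:
  A = Q / v = 1.07757 x 10^-9 / 28 = 3.848464 x 10^-11 m^2
Diameter from circular cross-section:
  d = sqrt(4A / pi) * 10^6 (m -> um)
  d = sqrt(4 * 3.848464 x 10^-11 / pi) * 10^6 = 7.0 um

7.0 um


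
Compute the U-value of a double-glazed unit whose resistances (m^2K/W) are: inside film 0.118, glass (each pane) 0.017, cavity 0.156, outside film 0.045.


Total thermal resistance (series):
  R_total = R_in + R_glass + R_air + R_glass + R_out
  R_total = 0.118 + 0.017 + 0.156 + 0.017 + 0.045 = 0.353 m^2K/W
U-value = 1 / R_total = 1 / 0.353 = 2.833 W/m^2K

2.833 W/m^2K


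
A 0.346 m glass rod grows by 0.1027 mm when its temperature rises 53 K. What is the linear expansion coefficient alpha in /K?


Rearrange dL = alpha * L0 * dT for alpha:
  alpha = dL / (L0 * dT)
  alpha = (0.1027 / 1000) / (0.346 * 53) = 0.0000056 /K = 5.6 x 10^-6 /K

5.6 x 10^-6 /K


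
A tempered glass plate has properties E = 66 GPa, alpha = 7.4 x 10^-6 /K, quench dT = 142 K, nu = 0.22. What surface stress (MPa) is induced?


Tempering stress: sigma = E * alpha * dT / (1 - nu)
  E (MPa) = 66 * 1000 = 66000
  Numerator = 66000 * (7.4 x 10^-6) * 142 = 69.3528
  Denominator = 1 - 0.22 = 0.78
  sigma = 69.3528 / 0.78 = 88.9 MPa

88.9 MPa


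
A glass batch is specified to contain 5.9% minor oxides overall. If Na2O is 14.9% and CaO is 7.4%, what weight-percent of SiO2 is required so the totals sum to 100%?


Known pieces sum to 100%:
  SiO2 = 100 - (others + Na2O + CaO)
  SiO2 = 100 - (5.9 + 14.9 + 7.4) = 71.8%

71.8%


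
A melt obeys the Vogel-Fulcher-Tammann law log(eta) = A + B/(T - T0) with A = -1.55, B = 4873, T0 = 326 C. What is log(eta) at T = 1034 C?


VFT equation: log(eta) = A + B / (T - T0)
  T - T0 = 1034 - 326 = 708
  B / (T - T0) = 4873 / 708 = 6.883
  log(eta) = -1.55 + 6.883 = 5.333

5.333


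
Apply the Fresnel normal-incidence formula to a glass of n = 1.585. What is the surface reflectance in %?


Fresnel reflectance at normal incidence:
  R = ((n - 1)/(n + 1))^2
  (n - 1)/(n + 1) = (1.585 - 1)/(1.585 + 1) = 0.226306
  R = 0.226306^2 = 0.0512144
  R(%) = 0.0512144 * 100 = 5.121%

5.121%


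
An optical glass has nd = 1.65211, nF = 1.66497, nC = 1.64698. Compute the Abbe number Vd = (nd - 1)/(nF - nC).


Abbe number formula: Vd = (nd - 1) / (nF - nC)
  nd - 1 = 1.65211 - 1 = 0.65211
  nF - nC = 1.66497 - 1.64698 = 0.01799
  Vd = 0.65211 / 0.01799 = 36.25

36.25


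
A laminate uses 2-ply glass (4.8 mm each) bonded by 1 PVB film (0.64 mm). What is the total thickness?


Total thickness = glass contribution + PVB contribution
  Glass: 2 * 4.8 = 9.6 mm
  PVB: 1 * 0.64 = 0.64 mm
  Total = 9.6 + 0.64 = 10.24 mm

10.24 mm


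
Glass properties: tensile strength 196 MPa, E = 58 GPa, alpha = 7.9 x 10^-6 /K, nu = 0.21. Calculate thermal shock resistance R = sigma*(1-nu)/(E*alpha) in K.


Thermal shock resistance: R = sigma * (1 - nu) / (E * alpha)
  Numerator = 196 * (1 - 0.21) = 154.84
  Denominator = 58 * 1000 * (7.9 x 10^-6) = 0.4582
  R = 154.84 / 0.4582 = 337.9 K

337.9 K


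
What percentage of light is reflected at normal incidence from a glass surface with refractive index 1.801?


Fresnel reflectance at normal incidence:
  R = ((n - 1)/(n + 1))^2
  (n - 1)/(n + 1) = (1.801 - 1)/(1.801 + 1) = 0.285969
  R = 0.285969^2 = 0.0817783
  R(%) = 0.0817783 * 100 = 8.178%

8.178%


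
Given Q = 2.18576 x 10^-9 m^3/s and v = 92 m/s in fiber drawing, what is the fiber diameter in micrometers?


Cross-sectional area from continuity:
  A = Q / v = 2.18576 x 10^-9 / 92 = 2.375826 x 10^-11 m^2
Diameter from circular cross-section:
  d = sqrt(4A / pi) * 10^6 (m -> um)
  d = sqrt(4 * 2.375826 x 10^-11 / pi) * 10^6 = 5.5 um

5.5 um


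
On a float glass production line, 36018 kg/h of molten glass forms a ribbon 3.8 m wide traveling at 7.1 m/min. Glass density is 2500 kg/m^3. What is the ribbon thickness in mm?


Ribbon cross-section from mass balance:
  Volume rate = throughput / density = 36018 / 2500 = 14.4072 m^3/h
  thickness = volume rate / (speed * 60 * width), i.e.
  thickness = throughput / (60 * speed * width * density) * 1000
  thickness = 36018 / (60 * 7.1 * 3.8 * 2500) * 1000 = 8.9 mm

8.9 mm


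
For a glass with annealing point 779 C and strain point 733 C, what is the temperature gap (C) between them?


Gap = T_anneal - T_strain:
  gap = 779 - 733 = 46 C

46 C


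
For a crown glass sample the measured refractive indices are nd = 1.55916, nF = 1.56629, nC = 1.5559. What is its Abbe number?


Abbe number formula: Vd = (nd - 1) / (nF - nC)
  nd - 1 = 1.55916 - 1 = 0.55916
  nF - nC = 1.56629 - 1.5559 = 0.01039
  Vd = 0.55916 / 0.01039 = 53.82

53.82


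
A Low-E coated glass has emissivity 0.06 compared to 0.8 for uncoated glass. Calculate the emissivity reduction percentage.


Percentage reduction = (1 - coated/uncoated) * 100
  Ratio = 0.06 / 0.8 = 0.075
  Reduction = (1 - 0.075) * 100 = 92.5%

92.5%


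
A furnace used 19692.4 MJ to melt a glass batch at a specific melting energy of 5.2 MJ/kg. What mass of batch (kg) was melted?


Rearrange E = m * s for m:
  m = E / s
  m = 19692.4 / 5.2 = 3787.0 kg

3787.0 kg


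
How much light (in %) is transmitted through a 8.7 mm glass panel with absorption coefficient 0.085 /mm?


Beer-Lambert law: T = exp(-alpha * thickness)
  exponent = -0.085 * 8.7 = -0.7395
  T = exp(-0.7395) = 0.4774
  Percentage = 0.4774 * 100 = 47.74%

47.74%


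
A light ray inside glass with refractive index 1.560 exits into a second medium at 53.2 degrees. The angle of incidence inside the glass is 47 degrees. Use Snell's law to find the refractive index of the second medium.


Apply Snell's law: n1 * sin(theta1) = n2 * sin(theta2)
  n2 = n1 * sin(theta1) / sin(theta2)
  sin(47) = 0.731354
  sin(53.2) = 0.800731
  n2 = 1.560 * 0.731354 / 0.800731 = 1.4248

1.4248


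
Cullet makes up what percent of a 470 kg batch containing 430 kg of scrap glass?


Cullet ratio = (cullet mass / total batch mass) * 100
  Ratio = 430 / 470 * 100 = 91.49%

91.49%


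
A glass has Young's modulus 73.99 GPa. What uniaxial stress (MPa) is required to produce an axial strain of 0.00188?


Rearrange E = sigma / epsilon:
  sigma = E * epsilon
  E (MPa) = 73.99 * 1000 = 73990
  sigma = 73990 * 0.00188 = 139.1 MPa

139.1 MPa


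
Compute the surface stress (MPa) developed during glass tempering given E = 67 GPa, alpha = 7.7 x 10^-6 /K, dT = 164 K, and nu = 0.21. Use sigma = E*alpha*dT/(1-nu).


Tempering stress: sigma = E * alpha * dT / (1 - nu)
  E (MPa) = 67 * 1000 = 67000
  Numerator = 67000 * (7.7 x 10^-6) * 164 = 84.6076
  Denominator = 1 - 0.21 = 0.79
  sigma = 84.6076 / 0.79 = 107.1 MPa

107.1 MPa


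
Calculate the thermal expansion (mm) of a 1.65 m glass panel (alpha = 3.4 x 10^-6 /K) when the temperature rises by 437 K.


Thermal expansion formula: dL = alpha * L0 * dT
  dL = (3.4 x 10^-6) * 1.65 * 437 = 0.00245157 m
Convert to mm: 0.00245157 * 1000 = 2.4516 mm

2.4516 mm


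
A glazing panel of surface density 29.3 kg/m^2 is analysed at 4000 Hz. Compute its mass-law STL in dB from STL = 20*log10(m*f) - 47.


Mass law: STL = 20 * log10(m * f) - 47
  m * f = 29.3 * 4000 = 117200
  log10(117200) = 5.06893
  STL = 20 * 5.06893 - 47 = 101.3786 - 47 = 54.4 dB

54.4 dB


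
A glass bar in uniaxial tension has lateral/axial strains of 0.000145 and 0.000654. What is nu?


Poisson's ratio: nu = lateral strain / axial strain
  nu = 0.000145 / 0.000654 = 0.2217

0.2217


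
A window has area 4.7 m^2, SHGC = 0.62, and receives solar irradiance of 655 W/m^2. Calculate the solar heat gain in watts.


Solar heat gain: Q = Area * SHGC * Irradiance
  Q = 4.7 * 0.62 * 655 = 1908.7 W

1908.7 W


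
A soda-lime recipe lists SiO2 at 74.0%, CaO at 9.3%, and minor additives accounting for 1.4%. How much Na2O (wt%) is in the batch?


Pieces sum to 100%:
  Na2O = 100 - (SiO2 + CaO + others)
  Na2O = 100 - (74.0 + 9.3 + 1.4) = 15.3%

15.3%


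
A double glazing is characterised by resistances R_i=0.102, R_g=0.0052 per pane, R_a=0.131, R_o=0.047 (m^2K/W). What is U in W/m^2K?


Total thermal resistance (series):
  R_total = R_in + R_glass + R_air + R_glass + R_out
  R_total = 0.102 + 0.0052 + 0.131 + 0.0052 + 0.047 = 0.2904 m^2K/W
U-value = 1 / R_total = 1 / 0.2904 = 3.444 W/m^2K

3.444 W/m^2K


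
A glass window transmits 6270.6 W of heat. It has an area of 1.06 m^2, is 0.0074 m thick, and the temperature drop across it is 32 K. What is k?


Fourier's law rearranged: k = Q * t / (A * dT)
  Numerator = 6270.6 * 0.0074 = 46.40244
  Denominator = 1.06 * 32 = 33.92
  k = 46.40244 / 33.92 = 1.368 W/mK

1.368 W/mK


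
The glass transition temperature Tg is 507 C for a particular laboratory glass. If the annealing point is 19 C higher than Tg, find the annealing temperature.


The annealing temperature is Tg plus the offset:
  T_anneal = 507 + 19 = 526 C

526 C


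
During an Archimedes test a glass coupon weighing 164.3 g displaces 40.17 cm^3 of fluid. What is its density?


Use the definition of density:
  rho = mass / volume
  rho = 164.3 / 40.17 = 4.09 g/cm^3

4.09 g/cm^3


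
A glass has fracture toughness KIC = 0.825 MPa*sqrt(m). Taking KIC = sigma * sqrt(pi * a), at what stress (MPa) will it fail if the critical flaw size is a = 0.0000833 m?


Rearrange KIC = sigma * sqrt(pi * a):
  sigma = KIC / sqrt(pi * a)
  sqrt(pi * 0.0000833) = 0.016177
  sigma = 0.825 / 0.016177 = 51.0 MPa

51.0 MPa


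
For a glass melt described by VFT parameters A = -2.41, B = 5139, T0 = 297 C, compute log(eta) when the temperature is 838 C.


VFT equation: log(eta) = A + B / (T - T0)
  T - T0 = 838 - 297 = 541
  B / (T - T0) = 5139 / 541 = 9.499
  log(eta) = -2.41 + 9.499 = 7.089

7.089


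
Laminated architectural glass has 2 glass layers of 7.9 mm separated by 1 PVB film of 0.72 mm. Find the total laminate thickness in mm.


Total thickness = glass contribution + PVB contribution
  Glass: 2 * 7.9 = 15.8 mm
  PVB: 1 * 0.72 = 0.72 mm
  Total = 15.8 + 0.72 = 16.52 mm

16.52 mm


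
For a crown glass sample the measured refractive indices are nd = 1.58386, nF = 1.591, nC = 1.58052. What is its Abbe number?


Abbe number formula: Vd = (nd - 1) / (nF - nC)
  nd - 1 = 1.58386 - 1 = 0.58386
  nF - nC = 1.591 - 1.58052 = 0.01048
  Vd = 0.58386 / 0.01048 = 55.71

55.71


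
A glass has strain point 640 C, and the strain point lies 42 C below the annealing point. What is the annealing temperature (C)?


T_anneal = T_strain + gap:
  T_anneal = 640 + 42 = 682 C

682 C


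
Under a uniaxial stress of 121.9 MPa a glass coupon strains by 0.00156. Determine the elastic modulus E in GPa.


Young's modulus: E = stress / strain
  E = 121.9 MPa / 0.00156 = 78141.03 MPa
Convert to GPa: 78141.03 / 1000 = 78.14 GPa

78.14 GPa


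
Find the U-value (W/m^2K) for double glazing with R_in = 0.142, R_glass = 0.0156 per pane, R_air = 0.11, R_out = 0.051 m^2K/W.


Total thermal resistance (series):
  R_total = R_in + R_glass + R_air + R_glass + R_out
  R_total = 0.142 + 0.0156 + 0.11 + 0.0156 + 0.051 = 0.3342 m^2K/W
U-value = 1 / R_total = 1 / 0.3342 = 2.992 W/m^2K

2.992 W/m^2K


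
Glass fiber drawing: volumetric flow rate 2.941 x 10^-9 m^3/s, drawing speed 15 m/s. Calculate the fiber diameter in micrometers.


Cross-sectional area from continuity:
  A = Q / v = 2.941 x 10^-9 / 15 = 1.960667 x 10^-10 m^2
Diameter from circular cross-section:
  d = sqrt(4A / pi) * 10^6 (m -> um)
  d = sqrt(4 * 1.960667 x 10^-10 / pi) * 10^6 = 15.8 um

15.8 um


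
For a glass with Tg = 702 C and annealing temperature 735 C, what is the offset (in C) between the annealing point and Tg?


Offset = T_anneal - Tg:
  offset = 735 - 702 = 33 C

33 C


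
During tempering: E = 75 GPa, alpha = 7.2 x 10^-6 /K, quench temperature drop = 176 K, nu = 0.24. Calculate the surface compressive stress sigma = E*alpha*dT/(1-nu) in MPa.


Tempering stress: sigma = E * alpha * dT / (1 - nu)
  E (MPa) = 75 * 1000 = 75000
  Numerator = 75000 * (7.2 x 10^-6) * 176 = 95.04
  Denominator = 1 - 0.24 = 0.76
  sigma = 95.04 / 0.76 = 125.1 MPa

125.1 MPa


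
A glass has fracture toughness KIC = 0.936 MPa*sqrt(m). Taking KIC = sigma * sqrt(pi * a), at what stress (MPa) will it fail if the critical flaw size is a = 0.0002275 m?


Rearrange KIC = sigma * sqrt(pi * a):
  sigma = KIC / sqrt(pi * a)
  sqrt(pi * 0.0002275) = 0.026734
  sigma = 0.936 / 0.026734 = 35.01 MPa

35.01 MPa


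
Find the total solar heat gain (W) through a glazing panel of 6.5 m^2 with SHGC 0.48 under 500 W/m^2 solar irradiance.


Solar heat gain: Q = Area * SHGC * Irradiance
  Q = 6.5 * 0.48 * 500 = 1560 W

1560 W


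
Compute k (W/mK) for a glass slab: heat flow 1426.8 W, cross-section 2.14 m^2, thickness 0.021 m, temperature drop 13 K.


Fourier's law rearranged: k = Q * t / (A * dT)
  Numerator = 1426.8 * 0.021 = 29.9628
  Denominator = 2.14 * 13 = 27.82
  k = 29.9628 / 27.82 = 1.077 W/mK

1.077 W/mK


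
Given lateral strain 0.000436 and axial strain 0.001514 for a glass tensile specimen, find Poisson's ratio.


Poisson's ratio: nu = lateral strain / axial strain
  nu = 0.000436 / 0.001514 = 0.288

0.288


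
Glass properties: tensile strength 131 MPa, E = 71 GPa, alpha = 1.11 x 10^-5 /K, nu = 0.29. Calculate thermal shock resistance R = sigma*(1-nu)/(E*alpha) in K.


Thermal shock resistance: R = sigma * (1 - nu) / (E * alpha)
  Numerator = 131 * (1 - 0.29) = 93.01
  Denominator = 71 * 1000 * (1.11 x 10^-5) = 0.7881
  R = 93.01 / 0.7881 = 118.0 K

118.0 K


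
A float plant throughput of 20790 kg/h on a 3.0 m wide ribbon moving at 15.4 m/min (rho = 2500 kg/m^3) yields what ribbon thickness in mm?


Ribbon cross-section from mass balance:
  Volume rate = throughput / density = 20790 / 2500 = 8.316 m^3/h
  thickness = volume rate / (speed * 60 * width), i.e.
  thickness = throughput / (60 * speed * width * density) * 1000
  thickness = 20790 / (60 * 15.4 * 3.0 * 2500) * 1000 = 3.0 mm

3.0 mm


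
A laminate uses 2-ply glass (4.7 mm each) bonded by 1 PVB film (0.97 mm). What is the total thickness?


Total thickness = glass contribution + PVB contribution
  Glass: 2 * 4.7 = 9.4 mm
  PVB: 1 * 0.97 = 0.97 mm
  Total = 9.4 + 0.97 = 10.37 mm

10.37 mm


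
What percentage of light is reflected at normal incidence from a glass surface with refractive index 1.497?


Fresnel reflectance at normal incidence:
  R = ((n - 1)/(n + 1))^2
  (n - 1)/(n + 1) = (1.497 - 1)/(1.497 + 1) = 0.199039
  R = 0.199039^2 = 0.0396165
  R(%) = 0.0396165 * 100 = 3.962%

3.962%


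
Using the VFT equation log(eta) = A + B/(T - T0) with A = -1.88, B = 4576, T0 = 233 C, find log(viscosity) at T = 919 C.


VFT equation: log(eta) = A + B / (T - T0)
  T - T0 = 919 - 233 = 686
  B / (T - T0) = 4576 / 686 = 6.671
  log(eta) = -1.88 + 6.671 = 4.791

4.791


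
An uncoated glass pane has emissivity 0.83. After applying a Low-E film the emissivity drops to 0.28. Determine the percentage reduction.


Percentage reduction = (1 - coated/uncoated) * 100
  Ratio = 0.28 / 0.83 = 0.3373
  Reduction = (1 - 0.3373) * 100 = 66.3%

66.3%


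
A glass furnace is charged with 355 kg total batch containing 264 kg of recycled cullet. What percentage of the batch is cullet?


Cullet ratio = (cullet mass / total batch mass) * 100
  Ratio = 264 / 355 * 100 = 74.37%

74.37%


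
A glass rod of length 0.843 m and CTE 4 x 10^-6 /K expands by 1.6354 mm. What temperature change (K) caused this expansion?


Rearrange dL = alpha * L0 * dT for dT:
  dT = dL / (alpha * L0)
  dL (m) = 1.6354 / 1000 = 0.0016354
  dT = 0.0016354 / ((4 x 10^-6) * 0.843) = 485.0 K

485.0 K


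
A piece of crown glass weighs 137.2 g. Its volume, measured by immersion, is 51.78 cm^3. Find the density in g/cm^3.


Use the definition of density:
  rho = mass / volume
  rho = 137.2 / 51.78 = 2.65 g/cm^3

2.65 g/cm^3


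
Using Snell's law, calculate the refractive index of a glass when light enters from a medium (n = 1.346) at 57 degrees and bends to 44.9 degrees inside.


Apply Snell's law: n1 * sin(theta1) = n2 * sin(theta2)
  n2 = n1 * sin(theta1) / sin(theta2)
  sin(57) = 0.838671
  sin(44.9) = 0.705872
  n2 = 1.346 * 0.838671 / 0.705872 = 1.5992

1.5992


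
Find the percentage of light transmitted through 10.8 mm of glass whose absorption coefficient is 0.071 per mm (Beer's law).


Beer-Lambert law: T = exp(-alpha * thickness)
  exponent = -0.071 * 10.8 = -0.7668
  T = exp(-0.7668) = 0.4645
  Percentage = 0.4645 * 100 = 46.45%

46.45%


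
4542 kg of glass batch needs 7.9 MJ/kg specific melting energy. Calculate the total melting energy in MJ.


Total energy = mass * specific energy
  E = 4542 * 7.9 = 35881.8 MJ

35881.8 MJ


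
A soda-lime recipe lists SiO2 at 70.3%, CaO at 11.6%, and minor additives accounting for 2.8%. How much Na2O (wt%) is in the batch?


Pieces sum to 100%:
  Na2O = 100 - (SiO2 + CaO + others)
  Na2O = 100 - (70.3 + 11.6 + 2.8) = 15.3%

15.3%


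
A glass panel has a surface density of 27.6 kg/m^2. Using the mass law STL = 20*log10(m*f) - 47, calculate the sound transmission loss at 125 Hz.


Mass law: STL = 20 * log10(m * f) - 47
  m * f = 27.6 * 125 = 3450
  log10(3450) = 3.53782
  STL = 20 * 3.53782 - 47 = 70.7564 - 47 = 23.8 dB

23.8 dB


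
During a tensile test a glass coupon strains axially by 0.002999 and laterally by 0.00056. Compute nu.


Poisson's ratio: nu = lateral strain / axial strain
  nu = 0.00056 / 0.002999 = 0.1867

0.1867


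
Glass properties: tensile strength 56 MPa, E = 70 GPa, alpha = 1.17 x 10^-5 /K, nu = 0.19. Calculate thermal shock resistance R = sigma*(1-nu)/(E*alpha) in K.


Thermal shock resistance: R = sigma * (1 - nu) / (E * alpha)
  Numerator = 56 * (1 - 0.19) = 45.36
  Denominator = 70 * 1000 * (1.17 x 10^-5) = 0.819
  R = 45.36 / 0.819 = 55.4 K

55.4 K


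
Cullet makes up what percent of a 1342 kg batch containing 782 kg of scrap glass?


Cullet ratio = (cullet mass / total batch mass) * 100
  Ratio = 782 / 1342 * 100 = 58.27%

58.27%


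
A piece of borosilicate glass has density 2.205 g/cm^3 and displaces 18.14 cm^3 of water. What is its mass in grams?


Rearrange rho = m / V:
  m = rho * V
  m = 2.205 * 18.14 = 39.999 g

39.999 g


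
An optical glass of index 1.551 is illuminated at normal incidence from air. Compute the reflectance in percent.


Fresnel reflectance at normal incidence:
  R = ((n - 1)/(n + 1))^2
  (n - 1)/(n + 1) = (1.551 - 1)/(1.551 + 1) = 0.215994
  R = 0.215994^2 = 0.0466534
  R(%) = 0.0466534 * 100 = 4.665%

4.665%


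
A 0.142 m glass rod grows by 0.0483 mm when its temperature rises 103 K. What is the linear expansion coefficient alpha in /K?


Rearrange dL = alpha * L0 * dT for alpha:
  alpha = dL / (L0 * dT)
  alpha = (0.0483 / 1000) / (0.142 * 103) = 0.000003302 /K = 3.302 x 10^-6 /K

3.302 x 10^-6 /K


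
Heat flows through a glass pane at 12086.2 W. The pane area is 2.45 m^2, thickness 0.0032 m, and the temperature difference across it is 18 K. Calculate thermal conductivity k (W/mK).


Fourier's law rearranged: k = Q * t / (A * dT)
  Numerator = 12086.2 * 0.0032 = 38.67584
  Denominator = 2.45 * 18 = 44.1
  k = 38.67584 / 44.1 = 0.877 W/mK

0.877 W/mK


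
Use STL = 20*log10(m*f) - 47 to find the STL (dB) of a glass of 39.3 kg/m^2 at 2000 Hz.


Mass law: STL = 20 * log10(m * f) - 47
  m * f = 39.3 * 2000 = 78600
  log10(78600) = 4.89542
  STL = 20 * 4.89542 - 47 = 97.9084 - 47 = 50.9 dB

50.9 dB


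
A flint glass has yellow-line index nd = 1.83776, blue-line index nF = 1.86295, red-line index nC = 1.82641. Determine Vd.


Abbe number formula: Vd = (nd - 1) / (nF - nC)
  nd - 1 = 1.83776 - 1 = 0.83776
  nF - nC = 1.86295 - 1.82641 = 0.03654
  Vd = 0.83776 / 0.03654 = 22.93

22.93


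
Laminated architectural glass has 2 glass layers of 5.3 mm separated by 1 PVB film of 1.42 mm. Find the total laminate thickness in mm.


Total thickness = glass contribution + PVB contribution
  Glass: 2 * 5.3 = 10.6 mm
  PVB: 1 * 1.42 = 1.42 mm
  Total = 10.6 + 1.42 = 12.02 mm

12.02 mm


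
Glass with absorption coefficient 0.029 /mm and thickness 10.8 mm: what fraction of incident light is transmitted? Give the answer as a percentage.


Beer-Lambert law: T = exp(-alpha * thickness)
  exponent = -0.029 * 10.8 = -0.3132
  T = exp(-0.3132) = 0.7311
  Percentage = 0.7311 * 100 = 73.11%

73.11%


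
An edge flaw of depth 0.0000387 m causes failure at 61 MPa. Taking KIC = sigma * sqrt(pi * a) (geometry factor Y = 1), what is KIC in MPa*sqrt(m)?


Fracture toughness: KIC = sigma * sqrt(pi * a)
  pi * a = pi * 0.0000387 = 0.00012158
  sqrt(pi * a) = 0.011026
  KIC = 61 * 0.011026 = 0.673 MPa*sqrt(m)

0.673 MPa*sqrt(m)


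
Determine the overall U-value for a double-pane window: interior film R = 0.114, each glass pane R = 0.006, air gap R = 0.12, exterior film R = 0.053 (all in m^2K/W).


Total thermal resistance (series):
  R_total = R_in + R_glass + R_air + R_glass + R_out
  R_total = 0.114 + 0.006 + 0.12 + 0.006 + 0.053 = 0.299 m^2K/W
U-value = 1 / R_total = 1 / 0.299 = 3.344 W/m^2K

3.344 W/m^2K


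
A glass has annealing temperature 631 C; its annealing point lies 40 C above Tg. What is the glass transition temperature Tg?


Rearrange T_anneal = Tg + offset for Tg:
  Tg = T_anneal - offset = 631 - 40 = 591 C

591 C


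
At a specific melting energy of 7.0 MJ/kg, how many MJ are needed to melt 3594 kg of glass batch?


Total energy = mass * specific energy
  E = 3594 * 7.0 = 25158 MJ

25158 MJ
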